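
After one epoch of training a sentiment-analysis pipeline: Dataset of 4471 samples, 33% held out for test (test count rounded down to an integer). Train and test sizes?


Test = ⌊4471·33/100⌋ = 1475
Train = 4471 - 1475 = 2996

Train: 2996, Test: 1475


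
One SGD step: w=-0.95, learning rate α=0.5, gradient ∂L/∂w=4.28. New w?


w_new = w - α·∇
= -0.95 - 0.5·4.28
= -0.95 - 2.14
= -3.09

-3.09


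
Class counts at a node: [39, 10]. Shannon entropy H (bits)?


Probabilities: [39/49, 10/49] ≈ [0.7959, 0.2041]
H = -((39/49)·log₂(39/49) + (10/49)·log₂(10/49))
  = 0.73 bits

0.73 bits


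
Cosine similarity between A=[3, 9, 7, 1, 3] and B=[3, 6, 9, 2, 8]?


A·B = 3·3 + 9·6 + 7·9 + 1·2 + 3·8 = 152
‖A‖ = √149 = 12.2066, ‖B‖ = √194 = 13.9284
cos = 152/(√149·√194) = 152/√28906 = 0.894

0.894


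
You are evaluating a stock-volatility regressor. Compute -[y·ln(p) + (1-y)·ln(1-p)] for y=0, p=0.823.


BCE = -[y·ln(p) + (1-y)·ln(1-p)]
= -0 - 1·ln(1-0.823)
= -ln(0.177) = 1.7316

1.7316


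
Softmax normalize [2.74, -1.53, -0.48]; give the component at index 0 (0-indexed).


Exponentials: e^2.74=15.487, e^-1.53=0.2165, e^-0.48=0.6188
Sum = 16.3223
Softmax = [0.9488, 0.0133, 0.0379]
p[0] = 15.487/16.3223 = 0.9488

0.9488


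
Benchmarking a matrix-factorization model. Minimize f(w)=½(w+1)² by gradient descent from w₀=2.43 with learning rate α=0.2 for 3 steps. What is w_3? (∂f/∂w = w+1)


step 1: grad = 2.43+1 = 3.43; w = 2.43 - 0.2·(3.43) = 1.744
step 2: grad = 1.744+1 = 2.744; w = 1.744 - 0.2·(2.744) = 1.1952
step 3: grad = 1.1952+1 = 2.1952; w = 1.1952 - 0.2·(2.1952) = 0.75616

0.75616


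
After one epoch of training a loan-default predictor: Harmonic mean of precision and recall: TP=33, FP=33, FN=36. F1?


Precision = 33/66 = 0.5
Recall = 33/69 = 0.4783
F1 = 2·P·R/(P+R) = 2·TP/(2·TP+FP+FN) = 66/(66+33+36) = 66/135 = 0.4889

0.4889


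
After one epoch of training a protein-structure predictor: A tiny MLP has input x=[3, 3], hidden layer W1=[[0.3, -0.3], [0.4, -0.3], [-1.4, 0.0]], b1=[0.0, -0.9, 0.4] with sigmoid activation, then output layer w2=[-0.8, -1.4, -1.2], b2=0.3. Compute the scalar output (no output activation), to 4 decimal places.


z1[0] = (0.3)·(3) + (-0.3)·(3) + 0.0 = 0.0
z1[1] = (0.4)·(3) + (-0.3)·(3) - 0.9 = -0.6
z1[2] = (-1.4)·(3) + (0.0)·(3) + 0.4 = -3.8
h = sigmoid(z1) = [0.5, 0.3543, 0.0219]
output = (-0.8)·(0.5) + (-1.4)·(0.3543) + (-1.2)·(0.0219) + 0.3 = -0.6223

-0.6223


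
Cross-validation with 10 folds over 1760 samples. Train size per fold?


Fold size = 1760/10 = 176
Training per fold = 1760 - 176 = 1584

1584


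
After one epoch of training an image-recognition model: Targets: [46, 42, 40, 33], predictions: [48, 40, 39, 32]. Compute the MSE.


Squared errors: (46-48)²=4, (42-40)²=4, (40-39)²=1, (33-32)²=1
Sum = 10
MSE = 10/4 = 5/2

5/2


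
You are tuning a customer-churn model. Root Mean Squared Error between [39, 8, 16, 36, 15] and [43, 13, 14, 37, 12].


MSE = 55/5 = 11
RMSE = √(55/5) = 3.3166

3.3166


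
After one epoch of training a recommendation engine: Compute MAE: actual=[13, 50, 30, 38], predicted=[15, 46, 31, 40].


Absolute errors: |13-15|=2, |50-46|=4, |30-31|=1, |38-40|=2
Sum = 9
MAE = 9/4 = 9/4

9/4


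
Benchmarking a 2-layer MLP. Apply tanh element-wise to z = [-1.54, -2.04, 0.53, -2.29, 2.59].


tanh(-1.54) = -0.9121
tanh(-2.04) = -0.9667
tanh(0.53) = 0.4854
tanh(-2.29) = -0.9797
tanh(2.59) = 0.9888
result = [-0.9121, -0.9667, 0.4854, -0.9797, 0.9888]

[-0.9121, -0.9667, 0.4854, -0.9797, 0.9888]


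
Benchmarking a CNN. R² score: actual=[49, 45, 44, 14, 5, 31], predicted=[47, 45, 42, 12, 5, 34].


ȳ = 31.3333
SS_res = Σ(y-ŷ)² = 21
SS_tot = Σ(y-ȳ)² = 1653.33
R² = 1 - SS_res/SS_tot = 1 - 0.0127 = 0.9873

0.9873


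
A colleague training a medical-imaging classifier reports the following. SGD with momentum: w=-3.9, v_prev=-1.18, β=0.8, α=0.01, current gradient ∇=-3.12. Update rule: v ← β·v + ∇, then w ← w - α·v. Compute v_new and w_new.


v_new = 0.8·-1.18 - 3.12 = -0.944 - 3.12 = -4.064
w_new = -3.9 - 0.01·-4.064 = -3.9 + 0.04064 = -3.85936

v_new=-4.064, w_new=-3.85936


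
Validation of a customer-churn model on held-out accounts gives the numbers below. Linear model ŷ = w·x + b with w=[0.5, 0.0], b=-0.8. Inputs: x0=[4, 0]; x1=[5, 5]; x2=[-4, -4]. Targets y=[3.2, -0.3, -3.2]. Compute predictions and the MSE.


ŷ0 = (0.5)·(4) + (0.0)·(0) - 0.8 = 1.2
ŷ1 = (0.5)·(5) + (0.0)·(5) - 0.8 = 1.7
ŷ2 = (0.5)·(-4) + (0.0)·(-4) - 0.8 = -2.8
errors² = [4.0, 4.0, 0.16]
MSE = 8.1600/3 = 2.72

2.72


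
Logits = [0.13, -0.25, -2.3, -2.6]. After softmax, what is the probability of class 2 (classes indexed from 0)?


Exponentials: e^0.13=1.1388, e^-0.25=0.7788, e^-2.3=0.1003, e^-2.6=0.0743
Sum = 2.0922
Softmax = [0.5443, 0.3722, 0.0479, 0.0355]
p[2] = 0.1003/2.0922 = 0.0479

0.0479


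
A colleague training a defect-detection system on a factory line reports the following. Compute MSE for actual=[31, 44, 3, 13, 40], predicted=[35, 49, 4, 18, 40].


Squared errors: (31-35)²=16, (44-49)²=25, (3-4)²=1, (13-18)²=25, (40-40)²=0
Sum = 67
MSE = 67/5 = 67/5

67/5


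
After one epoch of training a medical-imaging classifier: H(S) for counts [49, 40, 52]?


Probabilities: [49/141, 40/141, 52/141] ≈ [0.3475, 0.2837, 0.3688]
H = -((49/141)·log₂(49/141) + (40/141)·log₂(40/141) + (52/141)·log₂(52/141))
  = 1.5763 bits

1.5763 bits


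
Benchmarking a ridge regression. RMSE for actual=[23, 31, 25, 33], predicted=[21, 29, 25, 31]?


MSE = 12/4 = 3
RMSE = √(12/4) = 1.7321

1.7321


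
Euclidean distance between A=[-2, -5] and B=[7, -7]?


d = √((-2-7)² + (-5+ 7)²)
  = √(81 + 4)
  = √85 = 9.2195

9.2195


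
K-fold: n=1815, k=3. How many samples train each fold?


Fold size = 1815/3 = 605
Training per fold = 1815 - 605 = 1210

1210


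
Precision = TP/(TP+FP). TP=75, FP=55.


Precision = TP/(TP+FP)
= 75/(75+55)
= 75/130 = 57.69%

57.69%


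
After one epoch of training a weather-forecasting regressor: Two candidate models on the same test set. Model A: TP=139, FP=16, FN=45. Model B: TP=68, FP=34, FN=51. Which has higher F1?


Model A: P=139/155=0.8968, R=139/184=0.7554, F1=2PR/(P+R)=2TP/(2TP+FP+FN)=278/339=0.8201
Model B: P=68/102=0.6667, R=68/119=0.5714, F1=2PR/(P+R)=2TP/(2TP+FP+FN)=136/221=0.6154
0.8201 > 0.6154 → Model A

Model A


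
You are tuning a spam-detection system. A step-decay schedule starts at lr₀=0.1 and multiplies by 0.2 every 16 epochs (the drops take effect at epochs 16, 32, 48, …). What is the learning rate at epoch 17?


n_drops = ⌊17/16⌋ = 1
lr = 0.1·0.2^1 = 0.1·0.2 = 0.02

0.02


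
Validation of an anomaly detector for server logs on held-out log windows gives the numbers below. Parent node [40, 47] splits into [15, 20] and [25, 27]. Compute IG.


Parent = [40, 47], H_parent = 0.9953
H_left = 0.9852 (n=35), H_right = 0.9989 (n=52)
H_children = (35/87)·0.9852 + (52/87)·0.9989 = 0.9934
IG = 0.9953 - 0.9934 = 0.0019

0.0019


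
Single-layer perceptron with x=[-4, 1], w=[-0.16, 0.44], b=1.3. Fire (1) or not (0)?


z = (-4)·(-0.16) + (1)·(0.44) + 1.3
  = 2.38
step(z) = 1 (z≥0)

1


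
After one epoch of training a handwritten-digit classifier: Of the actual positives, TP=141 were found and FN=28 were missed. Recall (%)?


Recall = TP/(TP+FN)
= 141/(141+28)
= 141/169 = 83.43%

83.43%


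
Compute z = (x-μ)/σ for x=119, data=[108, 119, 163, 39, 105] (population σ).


μ = 106.8, σ = 39.7713
z = (119 - 106.8)/39.7713 = 0.3068

0.3068


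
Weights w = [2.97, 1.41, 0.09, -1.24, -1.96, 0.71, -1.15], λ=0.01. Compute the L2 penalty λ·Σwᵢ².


‖w‖₂² = (2.97)² + (1.41)² + (0.09)² + (-1.24)² + (-1.96)² + (0.71)² + (-1.15)²
     = 8.8209 + 1.9881 + 0.0081 + 1.5376 + 3.8416 + 0.5041 + 1.3225
     = 18.0229
λ·‖w‖₂² = 0.01·18.0229 = 0.180229

0.180229


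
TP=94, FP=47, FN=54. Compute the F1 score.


Precision = 94/141 = 0.6667
Recall = 94/148 = 0.6351
F1 = 2·P·R/(P+R) = 2·TP/(2·TP+FP+FN) = 188/(188+47+54) = 188/289 = 0.6505

0.6505


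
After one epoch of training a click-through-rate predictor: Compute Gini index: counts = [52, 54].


Probabilities: [52/106, 54/106] ≈ [0.4906, 0.5094]
Σpᵢ² = (2704 + 2916)/106² = 5620/11236
Gini = 1 - Σpᵢ² = 1 - 5620/11236 = 0.4998

0.4998


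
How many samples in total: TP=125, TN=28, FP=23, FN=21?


Total = TP + TN + FP + FN
= 125 + 28 + 23 + 21
= 197
(Predicted positive: 148, predicted negative: 49)

197


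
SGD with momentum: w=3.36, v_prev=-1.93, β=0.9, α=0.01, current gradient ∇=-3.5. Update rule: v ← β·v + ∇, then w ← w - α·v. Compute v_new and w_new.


v_new = 0.9·-1.93 - 3.5 = -1.737 - 3.5 = -5.237
w_new = 3.36 - 0.01·-5.237 = 3.36 + 0.05237 = 3.41237

v_new=-5.237, w_new=3.41237


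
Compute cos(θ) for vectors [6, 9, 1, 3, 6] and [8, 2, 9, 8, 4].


A·B = 6·8 + 9·2 + 1·9 + 3·8 + 6·4 = 123
‖A‖ = √163 = 12.7671, ‖B‖ = √229 = 15.1327
cos = 123/(√163·√229) = 123/√37327 = 0.6366

0.6366


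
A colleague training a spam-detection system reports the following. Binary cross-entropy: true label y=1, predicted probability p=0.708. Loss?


BCE = -[y·ln(p) + (1-y)·ln(1-p)]
= -1·ln(0.708) - 0
= -ln(0.708) = 0.3453

0.3453


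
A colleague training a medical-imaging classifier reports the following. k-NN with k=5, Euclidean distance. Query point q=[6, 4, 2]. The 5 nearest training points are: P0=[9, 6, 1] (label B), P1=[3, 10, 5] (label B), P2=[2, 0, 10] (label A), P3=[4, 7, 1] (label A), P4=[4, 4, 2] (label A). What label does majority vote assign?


d(q,P0) = 3.7417  (label B)
d(q,P1) = 7.3485  (label B)
d(q,P2) = 9.798  (label A)
d(q,P3) = 3.7417  (label A)
d(q,P4) = 2.0  (label A)
Votes: A=3, B=2
Majority → A

A


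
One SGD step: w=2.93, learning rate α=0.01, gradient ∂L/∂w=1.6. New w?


w_new = w - α·∇
= 2.93 - 0.01·1.6
= 2.93 - 0.016
= 2.914

2.914


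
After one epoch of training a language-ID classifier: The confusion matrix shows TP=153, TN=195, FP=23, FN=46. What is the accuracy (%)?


Accuracy = (TP+TN)/(TP+TN+FP+FN)
= (153+195)/(417)
= 348/417 = 83.45%

83.45%


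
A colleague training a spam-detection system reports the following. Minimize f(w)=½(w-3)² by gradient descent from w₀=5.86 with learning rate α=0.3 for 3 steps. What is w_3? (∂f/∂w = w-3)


step 1: grad = 5.86-3 = 2.86; w = 5.86 - 0.3·(2.86) = 5.002
step 2: grad = 5.002-3 = 2.002; w = 5.002 - 0.3·(2.002) = 4.4014
step 3: grad = 4.4014-3 = 1.4014; w = 4.4014 - 0.3·(1.4014) = 3.98098

3.98098


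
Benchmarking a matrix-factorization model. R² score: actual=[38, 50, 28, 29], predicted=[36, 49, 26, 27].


ȳ = 36.25
SS_res = Σ(y-ŷ)² = 13
SS_tot = Σ(y-ȳ)² = 312.75
R² = 1 - SS_res/SS_tot = 1 - 0.0416 = 0.9584

0.9584


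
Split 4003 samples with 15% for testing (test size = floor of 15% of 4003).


Test = ⌊4003·15/100⌋ = 600
Train = 4003 - 600 = 3403

Train: 3403, Test: 600


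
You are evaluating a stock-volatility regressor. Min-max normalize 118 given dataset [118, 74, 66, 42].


min=42, max=118
(118-42)/(118-42) = 76/76 = 1.0

1.0


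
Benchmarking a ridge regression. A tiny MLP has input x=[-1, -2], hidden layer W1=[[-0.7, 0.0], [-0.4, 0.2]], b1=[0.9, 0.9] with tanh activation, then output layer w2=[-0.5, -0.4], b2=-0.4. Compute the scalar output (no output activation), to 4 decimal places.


z1[0] = (-0.7)·(-1) + (0.0)·(-2) + 0.9 = 1.6
z1[1] = (-0.4)·(-1) + (0.2)·(-2) + 0.9 = 0.9
h = tanh(z1) = [0.9217, 0.7163]
output = (-0.5)·(0.9217) + (-0.4)·(0.7163) - 0.4 = -1.1474

-1.1474


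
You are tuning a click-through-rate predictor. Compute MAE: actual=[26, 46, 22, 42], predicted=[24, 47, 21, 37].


Absolute errors: |26-24|=2, |46-47|=1, |22-21|=1, |42-37|=5
Sum = 9
MAE = 9/4 = 9/4

9/4


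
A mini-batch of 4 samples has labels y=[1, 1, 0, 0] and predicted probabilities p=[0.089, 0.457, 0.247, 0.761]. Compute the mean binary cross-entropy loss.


L[0] = -ln(0.089) = 2.4191
L[1] = -ln(0.457) = 0.7831
L[2] = -ln(1-0.247) = -ln(0.753) = 0.2837
L[3] = -ln(1-0.761) = -ln(0.239) = 1.4313
mean = (2.4191 + 0.7831 + 0.2837 + 1.4313)/4 = 1.2293

1.2293


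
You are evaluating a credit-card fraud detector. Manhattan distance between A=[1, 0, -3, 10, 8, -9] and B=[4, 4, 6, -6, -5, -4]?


d = |1-4| + |0-4| + |-3-6| + |10+ 6| + |8+ 5| + |-9+ 4|
  = 3 + 4 + 9 + 16 + 13 + 5
  = 50

50


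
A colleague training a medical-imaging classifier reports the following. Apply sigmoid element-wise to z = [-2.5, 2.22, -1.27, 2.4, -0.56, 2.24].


σ(-2.5) = 1/(1+e^2.5) = 0.0759
σ(2.22) = 1/(1+e^-2.22) = 0.902
σ(-1.27) = 1/(1+e^1.27) = 0.2193
σ(2.4) = 1/(1+e^-2.4) = 0.9168
σ(-0.56) = 1/(1+e^0.56) = 0.3635
σ(2.24) = 1/(1+e^-2.24) = 0.9038
result = [0.0759, 0.902, 0.2193, 0.9168, 0.3635, 0.9038]

[0.0759, 0.902, 0.2193, 0.9168, 0.3635, 0.9038]


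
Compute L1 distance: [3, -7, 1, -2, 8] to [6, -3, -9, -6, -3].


d = |3-6| + |-7+ 3| + |1+ 9| + |-2+ 6| + |8+ 3|
  = 3 + 4 + 10 + 4 + 11
  = 32

32


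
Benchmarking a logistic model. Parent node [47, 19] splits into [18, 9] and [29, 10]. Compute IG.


Parent = [47, 19], H_parent = 0.866
H_left = 0.9183 (n=27), H_right = 0.8213 (n=39)
H_children = (27/66)·0.9183 + (39/66)·0.8213 = 0.861
IG = 0.866 - 0.861 = 0.005

0.005


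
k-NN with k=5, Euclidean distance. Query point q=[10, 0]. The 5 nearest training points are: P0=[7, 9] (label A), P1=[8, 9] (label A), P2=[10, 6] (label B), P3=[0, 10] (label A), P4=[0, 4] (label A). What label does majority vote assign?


d(q,P0) = 9.4868  (label A)
d(q,P1) = 9.2195  (label A)
d(q,P2) = 6.0  (label B)
d(q,P3) = 14.1421  (label A)
d(q,P4) = 10.7703  (label A)
Votes: A=4, B=1
Majority → A

A


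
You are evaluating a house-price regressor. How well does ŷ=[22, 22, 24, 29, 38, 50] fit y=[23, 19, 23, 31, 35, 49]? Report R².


ȳ = 30
SS_res = Σ(y-ŷ)² = 25
SS_tot = Σ(y-ȳ)² = 606
R² = 1 - SS_res/SS_tot = 1 - 0.0413 = 0.9587

0.9587


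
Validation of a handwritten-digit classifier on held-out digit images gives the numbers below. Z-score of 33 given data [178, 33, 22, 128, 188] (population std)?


μ = 109.8, σ = 70.292
z = (33 - 109.8)/70.292 = -1.0926

-1.0926


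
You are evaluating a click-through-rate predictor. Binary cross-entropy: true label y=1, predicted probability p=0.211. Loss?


BCE = -[y·ln(p) + (1-y)·ln(1-p)]
= -1·ln(0.211) - 0
= -ln(0.211) = 1.5559

1.5559


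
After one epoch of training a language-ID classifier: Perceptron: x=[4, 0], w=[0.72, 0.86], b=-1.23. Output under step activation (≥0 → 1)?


z = (4)·(0.72) + (0)·(0.86) - 1.23
  = 1.65
step(z) = 1 (z≥0)

1


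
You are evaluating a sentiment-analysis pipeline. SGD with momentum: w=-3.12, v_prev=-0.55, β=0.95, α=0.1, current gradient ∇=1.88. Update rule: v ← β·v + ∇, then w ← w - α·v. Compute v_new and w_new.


v_new = 0.95·-0.55 + 1.88 = -0.5225 + 1.88 = 1.3575
w_new = -3.12 - 0.1·1.3575 = -3.12 - 0.13575 = -3.25575

v_new=1.3575, w_new=-3.25575


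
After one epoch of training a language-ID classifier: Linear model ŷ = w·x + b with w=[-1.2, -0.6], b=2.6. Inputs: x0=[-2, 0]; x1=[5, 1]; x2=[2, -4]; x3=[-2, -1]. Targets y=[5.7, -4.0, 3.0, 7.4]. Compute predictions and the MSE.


ŷ0 = (-1.2)·(-2) + (-0.6)·(0) + 2.6 = 5.0
ŷ1 = (-1.2)·(5) + (-0.6)·(1) + 2.6 = -4.0
ŷ2 = (-1.2)·(2) + (-0.6)·(-4) + 2.6 = 2.6
ŷ3 = (-1.2)·(-2) + (-0.6)·(-1) + 2.6 = 5.6
errors² = [0.49, 0.0, 0.16, 3.24]
MSE = 3.8900/4 = 0.9725

0.9725


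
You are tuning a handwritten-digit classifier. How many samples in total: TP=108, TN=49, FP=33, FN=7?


Total = TP + TN + FP + FN
= 108 + 49 + 33 + 7
= 197
(Predicted positive: 141, predicted negative: 56)

197


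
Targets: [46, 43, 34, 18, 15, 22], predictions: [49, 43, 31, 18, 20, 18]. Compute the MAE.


Absolute errors: |46-49|=3, |43-43|=0, |34-31|=3, |18-18|=0, |15-20|=5, |22-18|=4
Sum = 15
MAE = 15/6 = 5/2

5/2


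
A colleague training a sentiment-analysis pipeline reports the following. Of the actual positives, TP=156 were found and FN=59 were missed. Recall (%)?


Recall = TP/(TP+FN)
= 156/(156+59)
= 156/215 = 72.56%

72.56%


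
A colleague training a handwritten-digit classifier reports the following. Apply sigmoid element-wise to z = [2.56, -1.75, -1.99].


σ(2.56) = 1/(1+e^-2.56) = 0.9282
σ(-1.75) = 1/(1+e^1.75) = 0.148
σ(-1.99) = 1/(1+e^1.99) = 0.1203
result = [0.9282, 0.148, 0.1203]

[0.9282, 0.148, 0.1203]


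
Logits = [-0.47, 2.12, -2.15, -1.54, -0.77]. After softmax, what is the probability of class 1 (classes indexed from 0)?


Exponentials: e^-0.47=0.625, e^2.12=8.3311, e^-2.15=0.1165, e^-1.54=0.2144, e^-0.77=0.463
Sum = 9.75
Softmax = [0.0641, 0.8545, 0.0119, 0.022, 0.0475]
p[1] = 8.3311/9.75 = 0.8545

0.8545


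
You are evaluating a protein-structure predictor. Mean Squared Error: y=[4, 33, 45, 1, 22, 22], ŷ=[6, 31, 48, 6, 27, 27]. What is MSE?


Squared errors: (4-6)²=4, (33-31)²=4, (45-48)²=9, (1-6)²=25, (22-27)²=25, (22-27)²=25
Sum = 92
MSE = 92/6 = 46/3

46/3


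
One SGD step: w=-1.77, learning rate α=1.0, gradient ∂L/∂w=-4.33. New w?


w_new = w - α·∇
= -1.77 - 1.0·-4.33
= -1.77 + 4.33
= 2.56

2.56


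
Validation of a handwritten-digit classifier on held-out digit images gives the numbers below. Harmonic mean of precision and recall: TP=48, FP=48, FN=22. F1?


Precision = 48/96 = 0.5
Recall = 48/70 = 0.6857
F1 = 2·P·R/(P+R) = 2·TP/(2·TP+FP+FN) = 96/(96+48+22) = 96/166 = 0.5783

0.5783


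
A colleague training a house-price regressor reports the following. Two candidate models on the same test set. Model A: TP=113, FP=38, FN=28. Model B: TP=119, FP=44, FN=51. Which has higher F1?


Model A: P=113/151=0.7483, R=113/141=0.8014, F1=2PR/(P+R)=2TP/(2TP+FP+FN)=226/292=0.774
Model B: P=119/163=0.7301, R=119/170=0.7, F1=2PR/(P+R)=2TP/(2TP+FP+FN)=238/333=0.7147
0.774 > 0.7147 → Model A

Model A


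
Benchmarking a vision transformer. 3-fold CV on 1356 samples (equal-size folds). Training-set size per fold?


Fold size = 1356/3 = 452
Training per fold = 1356 - 452 = 904

904


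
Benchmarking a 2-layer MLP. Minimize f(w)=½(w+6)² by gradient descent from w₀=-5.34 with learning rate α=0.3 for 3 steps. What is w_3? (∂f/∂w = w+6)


step 1: grad = -5.34+6 = 0.66; w = -5.34 - 0.3·(0.66) = -5.538
step 2: grad = -5.538+6 = 0.462; w = -5.538 - 0.3·(0.462) = -5.6766
step 3: grad = -5.6766+6 = 0.3234; w = -5.6766 - 0.3·(0.3234) = -5.77362

-5.77362


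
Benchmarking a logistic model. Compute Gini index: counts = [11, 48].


Probabilities: [11/59, 48/59] ≈ [0.1864, 0.8136]
Σpᵢ² = (121 + 2304)/59² = 2425/3481
Gini = 1 - Σpᵢ² = 1 - 2425/3481 = 0.3034

0.3034


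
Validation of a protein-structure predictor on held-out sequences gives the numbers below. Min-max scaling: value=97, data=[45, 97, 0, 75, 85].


min=0, max=97
(97-0)/(97-0) = 97/97 = 1.0

1.0


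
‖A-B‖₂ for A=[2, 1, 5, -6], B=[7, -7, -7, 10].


d = √((2-7)² + (1+ 7)² + (5+ 7)² + (-6-10)²)
  = √(25 + 64 + 144 + 256)
  = √489 = 22.1133

22.1133


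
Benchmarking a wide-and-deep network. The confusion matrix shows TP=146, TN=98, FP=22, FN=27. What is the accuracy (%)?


Accuracy = (TP+TN)/(TP+TN+FP+FN)
= (146+98)/(293)
= 244/293 = 83.28%

83.28%


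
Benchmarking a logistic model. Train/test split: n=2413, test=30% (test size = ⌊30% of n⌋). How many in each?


Test = ⌊2413·30/100⌋ = 723
Train = 2413 - 723 = 1690

Train: 1690, Test: 723


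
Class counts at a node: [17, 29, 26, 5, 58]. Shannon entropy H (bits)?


Probabilities: [17/135, 29/135, 26/135, 5/135, 58/135] ≈ [0.1259, 0.2148, 0.1926, 0.037, 0.4296]
H = -((17/135)·log₂(17/135) + (29/135)·log₂(29/135) + (26/135)·log₂(26/135) + (5/135)·log₂(5/135) + (58/135)·log₂(58/135))
  = 2.0105 bits

2.0105 bits


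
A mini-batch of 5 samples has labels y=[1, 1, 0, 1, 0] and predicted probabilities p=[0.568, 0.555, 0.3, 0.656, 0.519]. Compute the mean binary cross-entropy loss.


L[0] = -ln(0.568) = 0.5656
L[1] = -ln(0.555) = 0.5888
L[2] = -ln(1-0.3) = -ln(0.7) = 0.3567
L[3] = -ln(0.656) = 0.4216
L[4] = -ln(1-0.519) = -ln(0.481) = 0.7319
mean = (0.5656 + 0.5888 + 0.3567 + 0.4216 + 0.7319)/5 = 0.5329

0.5329


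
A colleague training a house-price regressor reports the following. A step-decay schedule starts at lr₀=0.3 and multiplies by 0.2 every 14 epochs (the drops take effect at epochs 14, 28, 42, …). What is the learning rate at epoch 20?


n_drops = ⌊20/14⌋ = 1
lr = 0.3·0.2^1 = 0.3·0.2 = 0.06

0.06


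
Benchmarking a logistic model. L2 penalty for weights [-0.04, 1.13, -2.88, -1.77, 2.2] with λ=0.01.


‖w‖₂² = (-0.04)² + (1.13)² + (-2.88)² + (-1.77)² + (2.2)²
     = 0.0016 + 1.2769 + 8.2944 + 3.1329 + 4.84
     = 17.5458
λ·‖w‖₂² = 0.01·17.5458 = 0.175458

0.175458


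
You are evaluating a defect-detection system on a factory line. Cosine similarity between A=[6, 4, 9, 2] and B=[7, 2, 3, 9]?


A·B = 6·7 + 4·2 + 9·3 + 2·9 = 95
‖A‖ = √137 = 11.7047, ‖B‖ = √143 = 11.9583
cos = 95/(√137·√143) = 95/√19591 = 0.6787

0.6787


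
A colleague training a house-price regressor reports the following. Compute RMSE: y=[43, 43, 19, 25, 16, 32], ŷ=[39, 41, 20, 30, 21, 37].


MSE = 96/6 = 16
RMSE = √(96/6) = 4.0

4.0


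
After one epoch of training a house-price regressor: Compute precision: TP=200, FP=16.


Precision = TP/(TP+FP)
= 200/(200+16)
= 200/216 = 92.59%

92.59%


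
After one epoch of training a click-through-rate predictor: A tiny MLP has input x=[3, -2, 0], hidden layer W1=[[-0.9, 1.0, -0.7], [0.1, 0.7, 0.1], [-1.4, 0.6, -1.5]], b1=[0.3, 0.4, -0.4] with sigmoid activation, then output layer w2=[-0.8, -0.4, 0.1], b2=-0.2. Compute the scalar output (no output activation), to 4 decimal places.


z1[0] = (-0.9)·(3) + (1.0)·(-2) + (-0.7)·(0) + 0.3 = -4.4
z1[1] = (0.1)·(3) + (0.7)·(-2) + (0.1)·(0) + 0.4 = -0.7
z1[2] = (-1.4)·(3) + (0.6)·(-2) + (-1.5)·(0) - 0.4 = -5.8
h = sigmoid(z1) = [0.0121, 0.3318, 0.003]
output = (-0.8)·(0.0121) + (-0.4)·(0.3318) + (0.1)·(0.003) - 0.2 = -0.3421

-0.3421


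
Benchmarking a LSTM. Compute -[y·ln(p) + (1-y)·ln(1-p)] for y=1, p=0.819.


BCE = -[y·ln(p) + (1-y)·ln(1-p)]
= -1·ln(0.819) - 0
= -ln(0.819) = 0.1997

0.1997


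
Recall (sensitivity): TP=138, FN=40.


Recall = TP/(TP+FN)
= 138/(138+40)
= 138/178 = 77.53%

77.53%


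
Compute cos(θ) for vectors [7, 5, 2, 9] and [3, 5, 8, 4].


A·B = 7·3 + 5·5 + 2·8 + 9·4 = 98
‖A‖ = √159 = 12.6095, ‖B‖ = √114 = 10.6771
cos = 98/(√159·√114) = 98/√18126 = 0.7279

0.7279


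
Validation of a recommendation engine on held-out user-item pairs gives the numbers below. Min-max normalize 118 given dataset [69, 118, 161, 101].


min=69, max=161
(118-69)/(161-69) = 49/92 = 0.5326

0.5326


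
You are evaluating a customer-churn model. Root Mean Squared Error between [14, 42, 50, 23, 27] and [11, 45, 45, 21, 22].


MSE = 72/5 = 14.4
RMSE = √(72/5) = 3.7947

3.7947


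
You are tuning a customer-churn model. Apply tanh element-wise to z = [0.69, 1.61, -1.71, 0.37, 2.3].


tanh(0.69) = 0.598
tanh(1.61) = 0.9232
tanh(-1.71) = -0.9366
tanh(0.37) = 0.354
tanh(2.3) = 0.9801
result = [0.598, 0.9232, -0.9366, 0.354, 0.9801]

[0.598, 0.9232, -0.9366, 0.354, 0.9801]


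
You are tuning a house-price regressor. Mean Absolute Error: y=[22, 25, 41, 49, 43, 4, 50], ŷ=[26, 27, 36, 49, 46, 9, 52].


Absolute errors: |22-26|=4, |25-27|=2, |41-36|=5, |49-49|=0, |43-46|=3, |4-9|=5, |50-52|=2
Sum = 21
MAE = 21/7 = 3

3


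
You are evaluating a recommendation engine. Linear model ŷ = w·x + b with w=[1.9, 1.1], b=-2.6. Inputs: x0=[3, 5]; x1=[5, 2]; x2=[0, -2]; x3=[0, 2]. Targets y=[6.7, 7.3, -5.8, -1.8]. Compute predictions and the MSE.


ŷ0 = (1.9)·(3) + (1.1)·(5) - 2.6 = 8.6
ŷ1 = (1.9)·(5) + (1.1)·(2) - 2.6 = 9.1
ŷ2 = (1.9)·(0) + (1.1)·(-2) - 2.6 = -4.8
ŷ3 = (1.9)·(0) + (1.1)·(2) - 2.6 = -0.4
errors² = [3.61, 3.24, 1.0, 1.96]
MSE = 9.8100/4 = 2.4525

2.4525


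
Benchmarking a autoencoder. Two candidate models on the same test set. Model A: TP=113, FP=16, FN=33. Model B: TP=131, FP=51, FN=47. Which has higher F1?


Model A: P=113/129=0.876, R=113/146=0.774, F1=2PR/(P+R)=2TP/(2TP+FP+FN)=226/275=0.8218
Model B: P=131/182=0.7198, R=131/178=0.736, F1=2PR/(P+R)=2TP/(2TP+FP+FN)=262/360=0.7278
0.8218 > 0.7278 → Model A

Model A


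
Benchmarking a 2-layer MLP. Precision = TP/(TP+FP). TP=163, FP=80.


Precision = TP/(TP+FP)
= 163/(163+80)
= 163/243 = 67.08%

67.08%


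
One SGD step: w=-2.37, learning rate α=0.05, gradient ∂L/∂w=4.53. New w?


w_new = w - α·∇
= -2.37 - 0.05·4.53
= -2.37 - 0.2265
= -2.5965

-2.5965


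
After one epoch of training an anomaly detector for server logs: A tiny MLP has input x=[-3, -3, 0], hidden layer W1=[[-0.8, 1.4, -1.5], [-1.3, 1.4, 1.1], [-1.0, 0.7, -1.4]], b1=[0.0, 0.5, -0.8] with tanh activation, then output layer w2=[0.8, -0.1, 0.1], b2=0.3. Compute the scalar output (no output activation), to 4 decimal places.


z1[0] = (-0.8)·(-3) + (1.4)·(-3) + (-1.5)·(0) + 0.0 = -1.8
z1[1] = (-1.3)·(-3) + (1.4)·(-3) + (1.1)·(0) + 0.5 = 0.2
z1[2] = (-1.0)·(-3) + (0.7)·(-3) + (-1.4)·(0) - 0.8 = 0.1
h = tanh(z1) = [-0.9468, 0.1974, 0.0997]
output = (0.8)·(-0.9468) + (-0.1)·(0.1974) + (0.1)·(0.0997) + 0.3 = -0.4672

-0.4672


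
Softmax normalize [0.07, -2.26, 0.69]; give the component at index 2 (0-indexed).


Exponentials: e^0.07=1.0725, e^-2.26=0.1044, e^0.69=1.9937
Sum = 3.1706
Softmax = [0.3383, 0.0329, 0.6288]
p[2] = 1.9937/3.1706 = 0.6288

0.6288


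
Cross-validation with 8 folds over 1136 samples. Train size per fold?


Fold size = 1136/8 = 142
Training per fold = 1136 - 142 = 994

994


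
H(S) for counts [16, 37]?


Probabilities: [16/53, 37/53] ≈ [0.3019, 0.6981]
H = -((16/53)·log₂(16/53) + (37/53)·log₂(37/53))
  = 0.8836 bits

0.8836 bits


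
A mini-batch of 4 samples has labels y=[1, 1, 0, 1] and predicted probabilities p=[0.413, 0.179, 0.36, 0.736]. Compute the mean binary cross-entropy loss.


L[0] = -ln(0.413) = 0.8843
L[1] = -ln(0.179) = 1.7204
L[2] = -ln(1-0.36) = -ln(0.64) = 0.4463
L[3] = -ln(0.736) = 0.3065
mean = (0.8843 + 1.7204 + 0.4463 + 0.3065)/4 = 0.8394

0.8394


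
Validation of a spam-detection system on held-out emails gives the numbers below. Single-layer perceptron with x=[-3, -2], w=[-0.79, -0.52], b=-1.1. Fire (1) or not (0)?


z = (-3)·(-0.79) + (-2)·(-0.52) - 1.1
  = 2.31
step(z) = 1 (z≥0)

1


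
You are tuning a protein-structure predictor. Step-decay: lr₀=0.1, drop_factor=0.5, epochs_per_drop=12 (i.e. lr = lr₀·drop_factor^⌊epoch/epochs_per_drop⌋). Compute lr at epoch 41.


n_drops = ⌊41/12⌋ = 3
lr = 0.1·0.5^3 = 0.1·0.125 = 0.0125

0.0125


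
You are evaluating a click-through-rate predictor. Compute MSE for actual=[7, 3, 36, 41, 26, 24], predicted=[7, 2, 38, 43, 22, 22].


Squared errors: (7-7)²=0, (3-2)²=1, (36-38)²=4, (41-43)²=4, (26-22)²=16, (24-22)²=4
Sum = 29
MSE = 29/6 = 29/6

29/6


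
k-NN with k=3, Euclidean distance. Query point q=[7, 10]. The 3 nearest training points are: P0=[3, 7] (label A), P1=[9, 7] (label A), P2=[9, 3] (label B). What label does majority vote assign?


d(q,P0) = 5.0  (label A)
d(q,P1) = 3.6056  (label A)
d(q,P2) = 7.2801  (label B)
Votes: A=2, B=1
Majority → A

A


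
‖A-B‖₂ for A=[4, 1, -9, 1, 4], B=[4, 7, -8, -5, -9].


d = √((4-4)² + (1-7)² + (-9+ 8)² + (1+ 5)² + (4+ 9)²)
  = √(0 + 36 + 1 + 36 + 169)
  = √242 = 15.5563

15.5563


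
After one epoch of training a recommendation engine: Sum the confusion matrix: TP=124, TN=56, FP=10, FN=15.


Total = TP + TN + FP + FN
= 124 + 56 + 10 + 15
= 205
(Predicted positive: 134, predicted negative: 71)

205


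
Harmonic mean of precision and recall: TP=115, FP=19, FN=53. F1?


Precision = 115/134 = 0.8582
Recall = 115/168 = 0.6845
F1 = 2·P·R/(P+R) = 2·TP/(2·TP+FP+FN) = 230/(230+19+53) = 230/302 = 0.7616

0.7616


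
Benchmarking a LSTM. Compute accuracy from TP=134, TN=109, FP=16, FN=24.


Accuracy = (TP+TN)/(TP+TN+FP+FN)
= (134+109)/(283)
= 243/283 = 85.87%

85.87%


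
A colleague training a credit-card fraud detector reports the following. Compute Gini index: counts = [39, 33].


Probabilities: [39/72, 33/72] ≈ [0.5417, 0.4583]
Σpᵢ² = (1521 + 1089)/72² = 2610/5184
Gini = 1 - Σpᵢ² = 1 - 2610/5184 = 0.4965

0.4965


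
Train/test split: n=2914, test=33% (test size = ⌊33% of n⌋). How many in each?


Test = ⌊2914·33/100⌋ = 961
Train = 2914 - 961 = 1953

Train: 1953, Test: 961


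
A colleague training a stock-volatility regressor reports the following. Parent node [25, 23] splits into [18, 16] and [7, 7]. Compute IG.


Parent = [25, 23], H_parent = 0.9987
H_left = 0.9975 (n=34), H_right = 1 (n=14)
H_children = (34/48)·0.9975 + (14/48)·1 = 0.9982
IG = 0.9987 - 0.9982 = 0.0005

0.0005


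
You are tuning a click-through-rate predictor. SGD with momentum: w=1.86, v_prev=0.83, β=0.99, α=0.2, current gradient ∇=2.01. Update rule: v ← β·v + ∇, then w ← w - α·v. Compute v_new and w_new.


v_new = 0.99·0.83 + 2.01 = 0.8217 + 2.01 = 2.8317
w_new = 1.86 - 0.2·2.8317 = 1.86 - 0.56634 = 1.29366

v_new=2.8317, w_new=1.29366


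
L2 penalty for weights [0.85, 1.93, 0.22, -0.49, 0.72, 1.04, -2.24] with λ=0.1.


‖w‖₂² = (0.85)² + (1.93)² + (0.22)² + (-0.49)² + (0.72)² + (1.04)² + (-2.24)²
     = 0.7225 + 3.7249 + 0.0484 + 0.2401 + 0.5184 + 1.0816 + 5.0176
     = 11.3535
λ·‖w‖₂² = 0.1·11.3535 = 1.13535

1.13535


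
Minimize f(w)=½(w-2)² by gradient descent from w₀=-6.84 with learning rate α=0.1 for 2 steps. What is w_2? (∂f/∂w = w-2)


step 1: grad = -6.84-2 = -8.84; w = -6.84 - 0.1·(-8.84) = -5.956
step 2: grad = -5.956-2 = -7.956; w = -5.956 - 0.1·(-7.956) = -5.1604

-5.1604


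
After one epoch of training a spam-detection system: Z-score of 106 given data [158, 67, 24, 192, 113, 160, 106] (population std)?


μ = 117.1429, σ = 54.0382
z = (106 - 117.1429)/54.0382 = -0.2062

-0.2062


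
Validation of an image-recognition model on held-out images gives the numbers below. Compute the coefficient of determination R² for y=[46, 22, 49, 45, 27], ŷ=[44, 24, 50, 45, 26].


ȳ = 37.8
SS_res = Σ(y-ŷ)² = 10
SS_tot = Σ(y-ȳ)² = 610.8
R² = 1 - SS_res/SS_tot = 1 - 0.0164 = 0.9836

0.9836


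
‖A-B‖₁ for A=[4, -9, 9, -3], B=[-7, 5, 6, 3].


d = |4+ 7| + |-9-5| + |9-6| + |-3-3|
  = 11 + 14 + 3 + 6
  = 34

34


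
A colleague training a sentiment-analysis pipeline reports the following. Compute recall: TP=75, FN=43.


Recall = TP/(TP+FN)
= 75/(75+43)
= 75/118 = 63.56%

63.56%


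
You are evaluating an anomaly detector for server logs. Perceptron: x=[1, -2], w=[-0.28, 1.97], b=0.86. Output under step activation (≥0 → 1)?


z = (1)·(-0.28) + (-2)·(1.97) + 0.86
  = -3.36
step(z) = 0 (z<0)

0


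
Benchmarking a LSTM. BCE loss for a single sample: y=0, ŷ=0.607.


BCE = -[y·ln(p) + (1-y)·ln(1-p)]
= -0 - 1·ln(1-0.607)
= -ln(0.393) = 0.9339

0.9339


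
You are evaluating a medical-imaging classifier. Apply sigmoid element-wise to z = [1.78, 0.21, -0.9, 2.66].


σ(1.78) = 1/(1+e^-1.78) = 0.8557
σ(0.21) = 1/(1+e^-0.21) = 0.5523
σ(-0.9) = 1/(1+e^0.9) = 0.2891
σ(2.66) = 1/(1+e^-2.66) = 0.9346
result = [0.8557, 0.5523, 0.2891, 0.9346]

[0.8557, 0.5523, 0.2891, 0.9346]


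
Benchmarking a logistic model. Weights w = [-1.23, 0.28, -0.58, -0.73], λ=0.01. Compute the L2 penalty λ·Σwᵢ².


‖w‖₂² = (-1.23)² + (0.28)² + (-0.58)² + (-0.73)²
     = 1.5129 + 0.0784 + 0.3364 + 0.5329
     = 2.4606
λ·‖w‖₂² = 0.01·2.4606 = 0.024606

0.024606


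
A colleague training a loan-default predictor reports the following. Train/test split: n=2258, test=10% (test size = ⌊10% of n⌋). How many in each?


Test = ⌊2258·10/100⌋ = 225
Train = 2258 - 225 = 2033

Train: 2033, Test: 225


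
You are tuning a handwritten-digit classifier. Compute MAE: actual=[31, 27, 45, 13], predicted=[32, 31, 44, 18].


Absolute errors: |31-32|=1, |27-31|=4, |45-44|=1, |13-18|=5
Sum = 11
MAE = 11/4 = 11/4

11/4


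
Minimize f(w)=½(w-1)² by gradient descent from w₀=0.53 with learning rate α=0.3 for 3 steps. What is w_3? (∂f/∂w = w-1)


step 1: grad = 0.53-1 = -0.47; w = 0.53 - 0.3·(-0.47) = 0.671
step 2: grad = 0.671-1 = -0.329; w = 0.671 - 0.3·(-0.329) = 0.7697
step 3: grad = 0.7697-1 = -0.2303; w = 0.7697 - 0.3·(-0.2303) = 0.83879

0.83879


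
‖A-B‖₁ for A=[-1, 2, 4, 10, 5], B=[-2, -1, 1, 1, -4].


d = |-1+ 2| + |2+ 1| + |4-1| + |10-1| + |5+ 4|
  = 1 + 3 + 3 + 9 + 9
  = 25

25


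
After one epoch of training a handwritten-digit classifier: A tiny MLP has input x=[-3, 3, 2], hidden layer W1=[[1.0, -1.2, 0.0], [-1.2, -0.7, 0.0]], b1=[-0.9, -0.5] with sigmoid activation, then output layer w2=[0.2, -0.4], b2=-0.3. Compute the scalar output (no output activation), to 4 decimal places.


z1[0] = (1.0)·(-3) + (-1.2)·(3) + (0.0)·(2) - 0.9 = -7.5
z1[1] = (-1.2)·(-3) + (-0.7)·(3) + (0.0)·(2) - 0.5 = 1.0
h = sigmoid(z1) = [0.0006, 0.7311]
output = (0.2)·(0.0006) + (-0.4)·(0.7311) - 0.3 = -0.5923

-0.5923


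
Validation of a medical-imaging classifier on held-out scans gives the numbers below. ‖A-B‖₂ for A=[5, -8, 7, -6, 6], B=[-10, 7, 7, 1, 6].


d = √((5+ 10)² + (-8-7)² + (7-7)² + (-6-1)² + (6-6)²)
  = √(225 + 225 + 0 + 49 + 0)
  = √499 = 22.3383

22.3383


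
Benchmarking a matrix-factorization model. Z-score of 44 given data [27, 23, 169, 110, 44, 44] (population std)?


μ = 69.5, σ = 52.93
z = (44 - 69.5)/52.93 = -0.4818

-0.4818


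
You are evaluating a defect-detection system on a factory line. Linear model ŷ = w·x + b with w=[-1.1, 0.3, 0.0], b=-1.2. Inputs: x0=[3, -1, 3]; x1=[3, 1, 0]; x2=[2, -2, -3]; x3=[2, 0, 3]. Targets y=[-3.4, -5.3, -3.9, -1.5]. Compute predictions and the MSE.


ŷ0 = (-1.1)·(3) + (0.3)·(-1) + (0.0)·(3) - 1.2 = -4.8
ŷ1 = (-1.1)·(3) + (0.3)·(1) + (0.0)·(0) - 1.2 = -4.2
ŷ2 = (-1.1)·(2) + (0.3)·(-2) + (0.0)·(-3) - 1.2 = -4.0
ŷ3 = (-1.1)·(2) + (0.3)·(0) + (0.0)·(3) - 1.2 = -3.4
errors² = [1.96, 1.21, 0.01, 3.61]
MSE = 6.7900/4 = 1.6975

1.6975


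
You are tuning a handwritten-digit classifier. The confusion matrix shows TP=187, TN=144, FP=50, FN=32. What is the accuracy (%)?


Accuracy = (TP+TN)/(TP+TN+FP+FN)
= (187+144)/(413)
= 331/413 = 80.15%

80.15%


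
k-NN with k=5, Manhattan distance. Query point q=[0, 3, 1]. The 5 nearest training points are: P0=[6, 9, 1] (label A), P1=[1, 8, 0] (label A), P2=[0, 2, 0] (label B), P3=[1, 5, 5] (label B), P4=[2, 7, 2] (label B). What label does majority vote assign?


d(q,P0) = 12  (label A)
d(q,P1) = 7  (label A)
d(q,P2) = 2  (label B)
d(q,P3) = 7  (label B)
d(q,P4) = 7  (label B)
Votes: A=2, B=3
Majority → B

B


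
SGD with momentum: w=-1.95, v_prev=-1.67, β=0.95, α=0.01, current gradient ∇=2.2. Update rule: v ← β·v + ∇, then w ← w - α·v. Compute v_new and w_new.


v_new = 0.95·-1.67 + 2.2 = -1.5865 + 2.2 = 0.6135
w_new = -1.95 - 0.01·0.6135 = -1.95 - 0.006135 = -1.956135

v_new=0.6135, w_new=-1.956135


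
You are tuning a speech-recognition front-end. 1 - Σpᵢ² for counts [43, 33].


Probabilities: [43/76, 33/76] ≈ [0.5658, 0.4342]
Σpᵢ² = (1849 + 1089)/76² = 2938/5776
Gini = 1 - Σpᵢ² = 1 - 2938/5776 = 0.4913

0.4913


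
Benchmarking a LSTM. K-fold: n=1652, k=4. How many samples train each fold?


Fold size = 1652/4 = 413
Training per fold = 1652 - 413 = 1239

1239


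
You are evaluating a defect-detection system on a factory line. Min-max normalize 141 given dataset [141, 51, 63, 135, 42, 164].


min=42, max=164
(141-42)/(164-42) = 99/122 = 0.8115

0.8115


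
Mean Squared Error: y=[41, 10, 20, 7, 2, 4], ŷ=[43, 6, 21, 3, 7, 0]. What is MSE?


Squared errors: (41-43)²=4, (10-6)²=16, (20-21)²=1, (7-3)²=16, (2-7)²=25, (4-0)²=16
Sum = 78
MSE = 78/6 = 13

13


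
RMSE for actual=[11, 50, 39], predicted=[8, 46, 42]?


MSE = 34/3 = 11.3333
RMSE = √(34/3) = 3.3665

3.3665


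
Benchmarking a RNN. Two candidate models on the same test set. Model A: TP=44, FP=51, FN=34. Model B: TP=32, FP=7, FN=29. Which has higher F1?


Model A: P=44/95=0.4632, R=44/78=0.5641, F1=2PR/(P+R)=2TP/(2TP+FP+FN)=88/173=0.5087
Model B: P=32/39=0.8205, R=32/61=0.5246, F1=2PR/(P+R)=2TP/(2TP+FP+FN)=64/100=0.64
0.5087 < 0.64 → Model B

Model B


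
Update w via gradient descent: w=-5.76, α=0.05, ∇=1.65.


w_new = w - α·∇
= -5.76 - 0.05·1.65
= -5.76 - 0.0825
= -5.8425

-5.8425


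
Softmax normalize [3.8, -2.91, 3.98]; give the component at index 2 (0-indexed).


Exponentials: e^3.8=44.7012, e^-2.91=0.0545, e^3.98=53.517
Sum = 98.2727
Softmax = [0.4549, 0.0006, 0.5446]
p[2] = 53.517/98.2727 = 0.5446

0.5446


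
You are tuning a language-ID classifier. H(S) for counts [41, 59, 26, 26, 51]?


Probabilities: [41/203, 59/203, 26/203, 26/203, 51/203] ≈ [0.202, 0.2906, 0.1281, 0.1281, 0.2512]
H = -((41/203)·log₂(41/203) + (59/203)·log₂(59/203) + (26/203)·log₂(26/203) + (26/203)·log₂(26/203) + (51/203)·log₂(51/203))
  = 2.2444 bits

2.2444 bits


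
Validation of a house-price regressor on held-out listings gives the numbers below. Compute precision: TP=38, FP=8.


Precision = TP/(TP+FP)
= 38/(38+8)
= 38/46 = 82.61%

82.61%


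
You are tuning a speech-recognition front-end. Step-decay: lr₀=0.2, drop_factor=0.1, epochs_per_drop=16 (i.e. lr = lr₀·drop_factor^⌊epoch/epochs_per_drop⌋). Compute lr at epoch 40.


n_drops = ⌊40/16⌋ = 2
lr = 0.2·0.1^2 = 0.2·0.01 = 0.002

0.002


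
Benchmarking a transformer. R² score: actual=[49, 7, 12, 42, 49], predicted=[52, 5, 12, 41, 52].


ȳ = 31.8
SS_res = Σ(y-ŷ)² = 23
SS_tot = Σ(y-ȳ)² = 1702.8
R² = 1 - SS_res/SS_tot = 1 - 0.0135 = 0.9865

0.9865


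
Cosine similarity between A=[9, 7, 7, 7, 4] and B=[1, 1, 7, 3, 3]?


A·B = 9·1 + 7·1 + 7·7 + 7·3 + 4·3 = 98
‖A‖ = √244 = 15.6205, ‖B‖ = √69 = 8.3066
cos = 98/(√244·√69) = 98/√16836 = 0.7553

0.7553


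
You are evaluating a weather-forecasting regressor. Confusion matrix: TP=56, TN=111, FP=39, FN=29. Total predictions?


Total = TP + TN + FP + FN
= 56 + 111 + 39 + 29
= 235
(Predicted positive: 95, predicted negative: 140)

235


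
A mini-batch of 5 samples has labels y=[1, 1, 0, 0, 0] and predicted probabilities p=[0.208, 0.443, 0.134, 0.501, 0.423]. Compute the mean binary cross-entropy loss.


L[0] = -ln(0.208) = 1.5702
L[1] = -ln(0.443) = 0.8142
L[2] = -ln(1-0.134) = -ln(0.866) = 0.1439
L[3] = -ln(1-0.501) = -ln(0.499) = 0.6951
L[4] = -ln(1-0.423) = -ln(0.577) = 0.5499
mean = (1.5702 + 0.8142 + 0.1439 + 0.6951 + 0.5499)/5 = 0.7547

0.7547


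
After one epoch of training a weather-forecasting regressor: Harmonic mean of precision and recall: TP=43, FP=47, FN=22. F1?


Precision = 43/90 = 0.4778
Recall = 43/65 = 0.6615
F1 = 2·P·R/(P+R) = 2·TP/(2·TP+FP+FN) = 86/(86+47+22) = 86/155 = 0.5548

0.5548


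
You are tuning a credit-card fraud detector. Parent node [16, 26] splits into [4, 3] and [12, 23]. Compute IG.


Parent = [16, 26], H_parent = 0.9587
H_left = 0.9852 (n=7), H_right = 0.9275 (n=35)
H_children = (7/42)·0.9852 + (35/42)·0.9275 = 0.9371
IG = 0.9587 - 0.9371 = 0.0216

0.0216
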